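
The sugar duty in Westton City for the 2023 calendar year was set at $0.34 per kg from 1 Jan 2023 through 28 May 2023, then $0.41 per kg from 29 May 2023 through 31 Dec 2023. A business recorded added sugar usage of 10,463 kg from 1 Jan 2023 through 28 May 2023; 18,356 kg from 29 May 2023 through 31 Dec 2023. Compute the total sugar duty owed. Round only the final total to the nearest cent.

$11,083.38

1 Jan – 28 May 2023: 10,463 kg at $0.34/kg → $3,557.42
29 May – 31 Dec 2023: 18,356 kg at $0.41/kg → $7,525.96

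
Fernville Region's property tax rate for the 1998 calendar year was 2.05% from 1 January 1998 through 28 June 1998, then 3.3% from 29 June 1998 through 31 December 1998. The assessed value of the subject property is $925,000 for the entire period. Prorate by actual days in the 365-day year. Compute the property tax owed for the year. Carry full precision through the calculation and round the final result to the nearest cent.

1 January – 28 June 1998: 179 days at 2.05% → $925,000 × 2.05% × 179/365 = $9,299.4178
29 June – 31 December 1998: 186 days at 3.3% → $925,000 × 3.3% × 186/365 = $15,555.2055
Total = $24,854.6233

$24,854.62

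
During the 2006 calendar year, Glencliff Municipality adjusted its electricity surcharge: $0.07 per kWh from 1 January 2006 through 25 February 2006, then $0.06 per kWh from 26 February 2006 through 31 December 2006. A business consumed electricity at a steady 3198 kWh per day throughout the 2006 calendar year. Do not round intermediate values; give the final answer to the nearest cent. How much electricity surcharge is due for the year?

$71,827.08

1 January – 25 February 2006: 56 days × 3198 kWh/day = 179,088 kWh at $0.07/kWh → $12,536.16
26 February – 31 December 2006: 309 days × 3198 kWh/day = 988,182 kWh at $0.06/kWh → $59,290.92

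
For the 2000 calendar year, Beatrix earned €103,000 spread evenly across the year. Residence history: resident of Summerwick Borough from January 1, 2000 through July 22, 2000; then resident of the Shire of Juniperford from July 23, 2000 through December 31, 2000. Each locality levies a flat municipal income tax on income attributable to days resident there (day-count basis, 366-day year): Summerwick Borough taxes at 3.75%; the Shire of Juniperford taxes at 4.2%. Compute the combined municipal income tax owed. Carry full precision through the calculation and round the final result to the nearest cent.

€4,067.66

Summerwick Borough, January 1 – July 22, 2000: 204 days → €103,000 × 3.75% × 204/366 = €2,152.8689
The Shire of Juniperford, July 23 – December 31, 2000: 162 days → €103,000 × 4.2% × 162/366 = €1,914.7869
Total = €4,067.6557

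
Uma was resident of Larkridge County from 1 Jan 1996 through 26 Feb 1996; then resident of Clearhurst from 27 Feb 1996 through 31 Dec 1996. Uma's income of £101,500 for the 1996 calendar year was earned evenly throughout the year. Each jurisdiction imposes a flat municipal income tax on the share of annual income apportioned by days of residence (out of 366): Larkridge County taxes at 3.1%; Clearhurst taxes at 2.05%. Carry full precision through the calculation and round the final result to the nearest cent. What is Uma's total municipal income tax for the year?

£2,246.73

Larkridge County, 1 Jan – 26 Feb 1996: 57 days → £101,500 × 3.1% × 57/366 = £490.0287
Clearhurst, 27 Feb – 31 Dec 1996: 309 days → £101,500 × 2.05% × 309/366 = £1,756.6988
Total = £2,246.7275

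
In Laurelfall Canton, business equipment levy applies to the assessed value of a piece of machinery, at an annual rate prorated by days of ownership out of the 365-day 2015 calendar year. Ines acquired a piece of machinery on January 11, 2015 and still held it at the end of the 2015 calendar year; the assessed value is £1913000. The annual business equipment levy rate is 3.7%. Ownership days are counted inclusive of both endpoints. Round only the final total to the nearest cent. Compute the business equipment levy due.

Days held (January 11 – December 31, 2015): 355 out of 365
Tax = £1913000 × 3.7% × 355/365 = £68841.7945

£68841.79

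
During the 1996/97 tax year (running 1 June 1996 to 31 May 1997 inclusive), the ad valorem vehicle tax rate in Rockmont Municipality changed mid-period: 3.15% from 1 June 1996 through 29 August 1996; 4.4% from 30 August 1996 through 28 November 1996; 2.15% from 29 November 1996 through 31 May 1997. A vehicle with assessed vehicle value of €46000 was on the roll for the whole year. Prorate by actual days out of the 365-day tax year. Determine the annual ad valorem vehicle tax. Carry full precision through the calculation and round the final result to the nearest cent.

1 June – 29 August 1996: 90 days at 3.15% → €46000 × 3.15% × 90/365 = €357.2877
30 August – 28 November 1996: 91 days at 4.4% → €46000 × 4.4% × 91/365 = €504.6137
29 November 1996 – 31 May 1997: 184 days at 2.15% → €46000 × 2.15% × 184/365 = €498.5644
Total = €1360.4658

€1360.47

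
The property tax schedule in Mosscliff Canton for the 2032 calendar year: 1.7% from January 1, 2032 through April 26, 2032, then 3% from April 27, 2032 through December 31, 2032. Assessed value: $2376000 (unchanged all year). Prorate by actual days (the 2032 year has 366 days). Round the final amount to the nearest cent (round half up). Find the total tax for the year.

January 1 – April 26, 2032: 117 days at 1.7% → $2376000 × 1.7% × 117/366 = $12912.1967
April 27 – December 31, 2032: 249 days at 3% → $2376000 × 3% × 249/366 = $48493.7705
Total = $61405.9672

$61405.97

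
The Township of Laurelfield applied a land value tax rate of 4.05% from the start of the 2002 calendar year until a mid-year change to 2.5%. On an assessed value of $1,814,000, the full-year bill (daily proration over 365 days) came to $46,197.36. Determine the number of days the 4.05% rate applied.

11 days

Let d = days at the first rate; then 365 − d days at the second rate.
$1,814,000 × [4.05%·d + 2.5%·(365−d)] / 365 = $46,197.36
Solving gives d = 11, so the new rate took effect on 12 January 2002.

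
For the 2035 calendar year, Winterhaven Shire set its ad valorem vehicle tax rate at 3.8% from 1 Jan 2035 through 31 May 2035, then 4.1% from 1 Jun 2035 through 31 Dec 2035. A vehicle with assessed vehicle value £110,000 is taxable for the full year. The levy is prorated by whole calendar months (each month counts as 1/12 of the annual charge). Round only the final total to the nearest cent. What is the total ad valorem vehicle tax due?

£4,372.50

1 Jan – 31 May 2035: 5 months at 3.8% → £110,000 × 3.8% × 5/12 = £1,741.6667
1 Jun – 31 Dec 2035: 7 months at 4.1% → £110,000 × 4.1% × 7/12 = £2,630.8333
Total = £4,372.5000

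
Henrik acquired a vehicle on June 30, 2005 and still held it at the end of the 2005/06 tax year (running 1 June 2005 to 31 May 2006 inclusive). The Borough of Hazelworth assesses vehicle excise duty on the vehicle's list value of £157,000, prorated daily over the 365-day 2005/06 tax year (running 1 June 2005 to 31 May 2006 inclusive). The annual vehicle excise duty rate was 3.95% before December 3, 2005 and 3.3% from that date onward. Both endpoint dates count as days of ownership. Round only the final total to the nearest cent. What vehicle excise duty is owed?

June 30 – December 2, 2005: 156 days at 3.95% → £157,000 × 3.95% × 156/365 = £2,650.5041
December 3, 2005 – May 31, 2006: 180 days at 3.3% → £157,000 × 3.3% × 180/365 = £2,555.0137
Total = £5,205.5178

£5,205.52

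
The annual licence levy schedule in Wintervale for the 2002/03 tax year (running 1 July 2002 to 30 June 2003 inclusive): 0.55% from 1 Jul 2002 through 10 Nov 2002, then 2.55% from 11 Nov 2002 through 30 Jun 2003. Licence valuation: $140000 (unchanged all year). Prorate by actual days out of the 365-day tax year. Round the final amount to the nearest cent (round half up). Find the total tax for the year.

1 Jul – 10 Nov 2002: 133 days at 0.55% → $140000 × 0.55% × 133/365 = $280.5753
11 Nov 2002 – 30 Jun 2003: 232 days at 2.55% → $140000 × 2.55% × 232/365 = $2269.1507
Total = $2549.7260

$2549.73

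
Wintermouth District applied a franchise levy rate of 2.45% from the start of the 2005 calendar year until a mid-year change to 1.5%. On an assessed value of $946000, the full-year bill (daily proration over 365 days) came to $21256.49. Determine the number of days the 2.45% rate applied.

Let d = days at the first rate; then 365 − d days at the second rate.
$946000 × [2.45%·d + 1.5%·(365−d)] / 365 = $21256.49
Solving gives d = 287, so the new rate took effect on 15 Oct 2005.

287 days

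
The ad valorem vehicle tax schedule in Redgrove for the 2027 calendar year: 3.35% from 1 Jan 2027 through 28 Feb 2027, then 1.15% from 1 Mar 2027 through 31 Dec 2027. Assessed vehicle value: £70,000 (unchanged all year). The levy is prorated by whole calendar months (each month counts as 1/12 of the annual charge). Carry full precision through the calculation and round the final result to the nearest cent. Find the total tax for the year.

1 Jan – 28 Feb 2027: 2 months at 3.35% → £70,000 × 3.35% × 2/12 = £390.8333
1 Mar – 31 Dec 2027: 10 months at 1.15% → £70,000 × 1.15% × 10/12 = £670.8333
Total = £1,061.6667

£1,061.67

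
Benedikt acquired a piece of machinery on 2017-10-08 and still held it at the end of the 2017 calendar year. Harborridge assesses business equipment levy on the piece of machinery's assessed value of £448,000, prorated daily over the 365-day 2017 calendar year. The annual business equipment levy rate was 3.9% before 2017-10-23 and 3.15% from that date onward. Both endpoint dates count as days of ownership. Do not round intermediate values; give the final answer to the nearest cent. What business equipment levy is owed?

2017-10-08 to 2017-10-22: 15 days at 3.9% → £448,000 × 3.9% × 15/365 = £718.0274
2017-10-23 to 2017-12-31: 70 days at 3.15% → £448,000 × 3.15% × 70/365 = £2,706.4110
Total = £3,424.4384

£3,424.44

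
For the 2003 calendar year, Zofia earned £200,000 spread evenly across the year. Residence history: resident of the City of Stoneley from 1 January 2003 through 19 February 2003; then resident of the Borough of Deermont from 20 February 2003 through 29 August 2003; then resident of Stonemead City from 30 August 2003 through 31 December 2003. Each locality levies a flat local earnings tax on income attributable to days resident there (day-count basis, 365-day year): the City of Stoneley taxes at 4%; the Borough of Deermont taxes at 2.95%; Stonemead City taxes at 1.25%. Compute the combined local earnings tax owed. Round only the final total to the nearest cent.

The City of Stoneley, 1 January – 19 February 2003: 50 days → £200,000 × 4% × 50/365 = £1,095.8904
The Borough of Deermont, 20 February – 29 August 2003: 191 days → £200,000 × 2.95% × 191/365 = £3,087.3973
Stonemead City, 30 August – 31 December 2003: 124 days → £200,000 × 1.25% × 124/365 = £849.3151
Total = £5,032.6027

£5,032.60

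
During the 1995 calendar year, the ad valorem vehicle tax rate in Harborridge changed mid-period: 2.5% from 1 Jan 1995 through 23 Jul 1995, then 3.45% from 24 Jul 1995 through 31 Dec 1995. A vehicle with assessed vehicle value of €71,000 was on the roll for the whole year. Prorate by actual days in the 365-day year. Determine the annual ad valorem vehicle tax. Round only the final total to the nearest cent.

€2,072.52

1 Jan – 23 Jul 1995: 204 days at 2.5% → €71,000 × 2.5% × 204/365 = €992.0548
24 Jul – 31 Dec 1995: 161 days at 3.45% → €71,000 × 3.45% × 161/365 = €1,080.4644
Total = €2,072.5192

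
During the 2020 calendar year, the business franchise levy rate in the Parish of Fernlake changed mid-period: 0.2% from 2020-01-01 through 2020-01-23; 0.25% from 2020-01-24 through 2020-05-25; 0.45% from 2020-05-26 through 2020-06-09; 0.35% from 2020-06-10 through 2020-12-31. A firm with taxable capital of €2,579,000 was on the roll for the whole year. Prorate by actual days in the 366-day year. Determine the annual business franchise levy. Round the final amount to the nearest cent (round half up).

€8,022.38

2020-01-01 to 2020-01-23: 23 days at 0.2% → €2,579,000 × 0.2% × 23/366 = €324.1366
2020-01-24 to 2020-05-25: 123 days at 0.25% → €2,579,000 × 0.25% × 123/366 = €2,166.7828
2020-05-26 to 2020-06-09: 15 days at 0.45% → €2,579,000 × 0.45% × 15/366 = €475.6352
2020-06-10 to 2020-12-31: 205 days at 0.35% → €2,579,000 × 0.35% × 205/366 = €5,055.8265
Total = €8,022.3811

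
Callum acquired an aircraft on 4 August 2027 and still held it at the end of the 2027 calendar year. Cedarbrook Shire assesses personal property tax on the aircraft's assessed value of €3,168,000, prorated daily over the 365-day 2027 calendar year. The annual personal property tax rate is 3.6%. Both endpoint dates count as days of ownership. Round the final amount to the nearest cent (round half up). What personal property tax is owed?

Days held (4 August – 31 December 2027): 150 out of 365
Tax = €3,168,000 × 3.6% × 150/365 = €46,869.0411

€46,869.04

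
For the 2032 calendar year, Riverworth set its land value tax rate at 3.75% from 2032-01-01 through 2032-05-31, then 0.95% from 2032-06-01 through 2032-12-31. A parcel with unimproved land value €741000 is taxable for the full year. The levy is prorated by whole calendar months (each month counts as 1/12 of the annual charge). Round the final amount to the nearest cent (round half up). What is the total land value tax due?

€15684.50

2032-01-01 to 2032-05-31: 5 months at 3.75% → €741000 × 3.75% × 5/12 = €11578.1250
2032-06-01 to 2032-12-31: 7 months at 0.95% → €741000 × 0.95% × 7/12 = €4106.3750
Total = €15684.5000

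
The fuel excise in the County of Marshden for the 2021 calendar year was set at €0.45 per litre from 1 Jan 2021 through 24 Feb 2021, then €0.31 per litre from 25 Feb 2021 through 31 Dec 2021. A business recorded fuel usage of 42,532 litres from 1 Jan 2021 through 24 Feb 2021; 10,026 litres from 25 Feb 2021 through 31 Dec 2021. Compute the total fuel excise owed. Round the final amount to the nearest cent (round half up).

1 Jan – 24 Feb 2021: 42,532 litres at €0.45/litre → €19,139.40
25 Feb – 31 Dec 2021: 10,026 litres at €0.31/litre → €3,108.06

€22,247.46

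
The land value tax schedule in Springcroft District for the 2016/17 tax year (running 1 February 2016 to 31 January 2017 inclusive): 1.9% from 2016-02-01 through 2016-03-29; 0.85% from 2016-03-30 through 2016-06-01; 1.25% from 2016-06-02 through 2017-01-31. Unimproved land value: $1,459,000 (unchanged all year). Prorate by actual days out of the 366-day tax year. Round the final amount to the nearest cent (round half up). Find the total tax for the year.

$18,719.85

2016-02-01 to 2016-03-29: 58 days at 1.9% → $1,459,000 × 1.9% × 58/366 = $4,392.9454
2016-03-30 to 2016-06-01: 64 days at 0.85% → $1,459,000 × 0.85% × 64/366 = $2,168.5683
2016-06-02 to 2017-01-31: 244 days at 1.25% → $1,459,000 × 1.25% × 244/366 = $12,158.3333
Total = $18,719.8470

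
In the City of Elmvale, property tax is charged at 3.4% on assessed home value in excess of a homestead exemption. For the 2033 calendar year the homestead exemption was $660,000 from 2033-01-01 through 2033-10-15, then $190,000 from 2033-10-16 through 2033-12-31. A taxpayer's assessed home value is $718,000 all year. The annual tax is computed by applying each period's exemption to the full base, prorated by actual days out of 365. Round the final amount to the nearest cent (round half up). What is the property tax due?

2033-01-01 to 2033-10-15: 288 days, exemption $660,000 → ($718,000 − $660,000) × 3.4% × 288/365 = $1,555.9890
2033-10-16 to 2033-12-31: 77 days, exemption $190,000 → ($718,000 − $190,000) × 3.4% × 77/365 = $3,787.1342
Total = $5,343.1233

$5,343.12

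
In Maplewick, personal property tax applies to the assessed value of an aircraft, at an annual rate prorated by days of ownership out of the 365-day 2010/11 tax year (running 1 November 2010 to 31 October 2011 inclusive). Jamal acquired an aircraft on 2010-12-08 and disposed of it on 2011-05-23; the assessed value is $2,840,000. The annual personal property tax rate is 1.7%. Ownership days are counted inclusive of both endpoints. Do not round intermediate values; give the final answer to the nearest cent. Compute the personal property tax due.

Days held (2010-12-08 to 2011-05-23): 167 out of 365
Tax = $2,840,000 × 1.7% × 167/365 = $22,089.7534

$22,089.75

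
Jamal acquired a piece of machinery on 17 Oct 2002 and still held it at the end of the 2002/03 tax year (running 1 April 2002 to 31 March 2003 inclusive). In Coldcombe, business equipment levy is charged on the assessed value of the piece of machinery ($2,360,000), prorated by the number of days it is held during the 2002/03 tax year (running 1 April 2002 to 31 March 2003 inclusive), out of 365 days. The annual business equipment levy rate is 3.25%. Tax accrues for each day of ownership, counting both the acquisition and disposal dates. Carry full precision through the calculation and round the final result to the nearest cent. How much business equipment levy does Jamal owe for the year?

$34,882.74

Days held (17 Oct 2002 – 31 Mar 2003): 166 out of 365
Tax = $2,360,000 × 3.25% × 166/365 = $34,882.7397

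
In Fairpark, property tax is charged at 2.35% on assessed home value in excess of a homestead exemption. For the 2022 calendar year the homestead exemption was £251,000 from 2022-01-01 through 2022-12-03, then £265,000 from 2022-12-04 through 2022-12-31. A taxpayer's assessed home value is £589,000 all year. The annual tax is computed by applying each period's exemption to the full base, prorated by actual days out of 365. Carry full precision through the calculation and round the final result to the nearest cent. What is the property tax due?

2022-01-01 to 2022-12-03: 337 days, exemption £251,000 → (£589,000 − £251,000) × 2.35% × 337/365 = £7,333.6740
2022-12-04 to 2022-12-31: 28 days, exemption £265,000 → (£589,000 − £265,000) × 2.35% × 28/365 = £584.0877
Total = £7,917.7616

£7,917.76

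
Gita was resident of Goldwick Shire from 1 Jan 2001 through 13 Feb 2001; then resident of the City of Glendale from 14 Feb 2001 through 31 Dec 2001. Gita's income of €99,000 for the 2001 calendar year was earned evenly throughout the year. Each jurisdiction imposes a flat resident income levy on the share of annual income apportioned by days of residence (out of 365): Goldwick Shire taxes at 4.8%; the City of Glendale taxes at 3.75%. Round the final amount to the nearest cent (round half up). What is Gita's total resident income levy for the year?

€3,837.81

Goldwick Shire, 1 Jan – 13 Feb 2001: 44 days → €99,000 × 4.8% × 44/365 = €572.8438
The City of Glendale, 14 Feb – 31 Dec 2001: 321 days → €99,000 × 3.75% × 321/365 = €3,264.9658
Total = €3,837.8096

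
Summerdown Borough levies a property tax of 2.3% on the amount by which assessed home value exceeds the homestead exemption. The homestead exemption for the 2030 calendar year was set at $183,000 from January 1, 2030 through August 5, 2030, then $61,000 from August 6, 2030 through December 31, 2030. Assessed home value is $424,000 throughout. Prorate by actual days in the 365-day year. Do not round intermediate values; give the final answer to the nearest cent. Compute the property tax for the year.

January 1 – August 5, 2030: 217 days, exemption $183,000 → ($424,000 − $183,000) × 2.3% × 217/365 = $3,295.4274
August 6 – December 31, 2030: 148 days, exemption $61,000 → ($424,000 − $61,000) × 2.3% × 148/365 = $3,385.3479
Total = $6,680.7753

$6,680.78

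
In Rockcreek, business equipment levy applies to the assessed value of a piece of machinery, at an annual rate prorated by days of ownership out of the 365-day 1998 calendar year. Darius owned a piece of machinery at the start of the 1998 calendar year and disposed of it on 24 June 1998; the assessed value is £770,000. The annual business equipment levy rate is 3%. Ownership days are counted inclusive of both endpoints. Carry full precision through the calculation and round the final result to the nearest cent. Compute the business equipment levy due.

£11,075.34

Days held (1 January – 24 June 1998): 175 out of 365
Tax = £770,000 × 3% × 175/365 = £11,075.3425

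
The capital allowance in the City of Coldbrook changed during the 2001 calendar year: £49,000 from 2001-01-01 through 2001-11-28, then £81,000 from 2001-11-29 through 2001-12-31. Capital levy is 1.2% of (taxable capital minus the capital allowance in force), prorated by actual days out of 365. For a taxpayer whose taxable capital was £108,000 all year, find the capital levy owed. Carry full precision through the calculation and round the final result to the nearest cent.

2001-01-01 to 2001-11-28: 332 days, exemption £49,000 → (£108,000 − £49,000) × 1.2% × 332/365 = £643.9890
2001-11-29 to 2001-12-31: 33 days, exemption £81,000 → (£108,000 − £81,000) × 1.2% × 33/365 = £29.2932
Total = £673.2822

£673.28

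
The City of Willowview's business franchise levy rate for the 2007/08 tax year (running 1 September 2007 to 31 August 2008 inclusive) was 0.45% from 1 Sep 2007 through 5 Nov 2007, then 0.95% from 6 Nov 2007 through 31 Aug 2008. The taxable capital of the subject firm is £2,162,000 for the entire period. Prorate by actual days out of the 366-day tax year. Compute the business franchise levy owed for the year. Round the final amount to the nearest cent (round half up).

1 Sep – 5 Nov 2007: 66 days at 0.45% → £2,162,000 × 0.45% × 66/366 = £1,754.4098
6 Nov 2007 – 31 Aug 2008: 300 days at 0.95% → £2,162,000 × 0.95% × 300/366 = £16,835.2459
Total = £18,589.6557

£18,589.66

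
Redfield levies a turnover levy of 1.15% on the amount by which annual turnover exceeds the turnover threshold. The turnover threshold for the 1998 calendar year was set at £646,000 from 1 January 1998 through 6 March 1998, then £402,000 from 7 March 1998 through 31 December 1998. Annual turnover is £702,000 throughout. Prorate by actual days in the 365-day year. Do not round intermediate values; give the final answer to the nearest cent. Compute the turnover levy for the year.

£2,950.30

1 January – 6 March 1998: 65 days, exemption £646,000 → (£702,000 − £646,000) × 1.15% × 65/365 = £114.6849
7 March – 31 December 1998: 300 days, exemption £402,000 → (£702,000 − £402,000) × 1.15% × 300/365 = £2,835.6164
Total = £2,950.3014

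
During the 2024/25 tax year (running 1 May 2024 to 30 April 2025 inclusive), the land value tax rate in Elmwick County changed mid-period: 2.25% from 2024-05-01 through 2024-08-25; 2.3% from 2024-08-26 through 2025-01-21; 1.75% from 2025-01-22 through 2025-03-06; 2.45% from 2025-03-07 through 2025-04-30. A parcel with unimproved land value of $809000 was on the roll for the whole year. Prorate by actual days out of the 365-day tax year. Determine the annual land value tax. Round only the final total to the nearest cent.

$18123.82

2024-05-01 to 2024-08-25: 117 days at 2.25% → $809000 × 2.25% × 117/365 = $5834.7740
2024-08-26 to 2025-01-21: 149 days at 2.3% → $809000 × 2.3% × 149/365 = $7595.7342
2025-01-22 to 2025-03-06: 44 days at 1.75% → $809000 × 1.75% × 44/365 = $1706.6575
2025-03-07 to 2025-04-30: 55 days at 2.45% → $809000 × 2.45% × 55/365 = $2986.6507
Total = $18123.8164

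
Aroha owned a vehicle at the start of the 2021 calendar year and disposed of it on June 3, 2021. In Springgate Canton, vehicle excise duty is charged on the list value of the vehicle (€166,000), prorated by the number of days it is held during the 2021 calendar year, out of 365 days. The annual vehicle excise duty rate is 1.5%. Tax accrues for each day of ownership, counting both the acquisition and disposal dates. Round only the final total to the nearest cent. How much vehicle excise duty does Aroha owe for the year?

Days held (January 1 – June 3, 2021): 154 out of 365
Tax = €166,000 × 1.5% × 154/365 = €1,050.5753

€1,050.58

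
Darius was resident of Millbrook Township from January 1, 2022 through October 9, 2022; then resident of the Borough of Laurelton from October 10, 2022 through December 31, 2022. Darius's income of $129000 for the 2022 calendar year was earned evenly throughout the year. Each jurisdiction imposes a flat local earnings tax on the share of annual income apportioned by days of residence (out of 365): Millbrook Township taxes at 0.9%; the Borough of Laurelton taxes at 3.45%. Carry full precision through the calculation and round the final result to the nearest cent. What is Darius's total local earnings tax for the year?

Millbrook Township, January 1 – October 9, 2022: 282 days → $129000 × 0.9% × 282/365 = $896.9918
The Borough of Laurelton, October 10 – December 31, 2022: 83 days → $129000 × 3.45% × 83/365 = $1012.0315
Total = $1909.0233

$1909.02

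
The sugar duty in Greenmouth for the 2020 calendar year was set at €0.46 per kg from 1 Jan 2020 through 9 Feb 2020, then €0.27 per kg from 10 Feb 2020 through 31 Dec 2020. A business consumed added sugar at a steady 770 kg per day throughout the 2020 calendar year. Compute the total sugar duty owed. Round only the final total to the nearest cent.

1 Jan – 9 Feb 2020: 40 days × 770 kg/day = 30,800 kg at €0.46/kg → €14168.00
10 Feb – 31 Dec 2020: 326 days × 770 kg/day = 251,020 kg at €0.27/kg → €67775.40

€81943.40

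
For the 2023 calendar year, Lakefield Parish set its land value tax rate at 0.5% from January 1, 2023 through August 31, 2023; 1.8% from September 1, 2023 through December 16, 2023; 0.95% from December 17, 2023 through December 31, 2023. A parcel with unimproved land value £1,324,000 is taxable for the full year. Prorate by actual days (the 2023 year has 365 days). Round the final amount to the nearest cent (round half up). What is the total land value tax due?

January 1 – August 31, 2023: 243 days at 0.5% → £1,324,000 × 0.5% × 243/365 = £4,407.2877
September 1 – December 16, 2023: 107 days at 1.8% → £1,324,000 × 1.8% × 107/365 = £6,986.3671
December 17 – December 31, 2023: 15 days at 0.95% → £1,324,000 × 0.95% × 15/365 = £516.9041
Total = £11,910.5589

£11,910.56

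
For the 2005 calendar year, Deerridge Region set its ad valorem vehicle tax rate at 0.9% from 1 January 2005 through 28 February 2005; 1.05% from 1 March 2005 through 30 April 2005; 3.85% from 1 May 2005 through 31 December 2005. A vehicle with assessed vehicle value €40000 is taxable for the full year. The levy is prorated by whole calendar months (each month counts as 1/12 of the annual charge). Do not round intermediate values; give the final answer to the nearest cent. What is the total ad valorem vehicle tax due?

€1156.67

1 January – 28 February 2005: 2 months at 0.9% → €40000 × 0.9% × 2/12 = €60.0000
1 March – 30 April 2005: 2 months at 1.05% → €40000 × 1.05% × 2/12 = €70.0000
1 May – 31 December 2005: 8 months at 3.85% → €40000 × 3.85% × 8/12 = €1026.6667
Total = €1156.6667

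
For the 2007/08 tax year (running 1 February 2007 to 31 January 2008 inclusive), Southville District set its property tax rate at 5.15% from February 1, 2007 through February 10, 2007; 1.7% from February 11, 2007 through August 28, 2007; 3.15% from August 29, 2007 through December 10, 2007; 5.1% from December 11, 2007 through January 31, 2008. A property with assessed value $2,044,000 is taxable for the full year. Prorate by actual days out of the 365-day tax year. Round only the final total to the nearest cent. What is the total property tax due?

$55,025.60

February 1 – February 10, 2007: 10 days at 5.15% → $2,044,000 × 5.15% × 10/365 = $2,884.0000
February 11 – August 28, 2007: 199 days at 1.7% → $2,044,000 × 1.7% × 199/365 = $18,944.8000
August 29 – December 10, 2007: 104 days at 3.15% → $2,044,000 × 3.15% × 104/365 = $18,345.6000
December 11, 2007 – January 31, 2008: 52 days at 5.1% → $2,044,000 × 5.1% × 52/365 = $14,851.2000
Total = $55,025.6000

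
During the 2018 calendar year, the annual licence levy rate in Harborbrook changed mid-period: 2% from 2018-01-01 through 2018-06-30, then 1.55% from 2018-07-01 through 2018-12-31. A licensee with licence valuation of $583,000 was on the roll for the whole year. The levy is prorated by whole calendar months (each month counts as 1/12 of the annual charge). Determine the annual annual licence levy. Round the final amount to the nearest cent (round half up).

$10,348.25

2018-01-01 to 2018-06-30: 6 months at 2% → $583,000 × 2% × 6/12 = $5,830.0000
2018-07-01 to 2018-12-31: 6 months at 1.55% → $583,000 × 1.55% × 6/12 = $4,518.2500
Total = $10,348.2500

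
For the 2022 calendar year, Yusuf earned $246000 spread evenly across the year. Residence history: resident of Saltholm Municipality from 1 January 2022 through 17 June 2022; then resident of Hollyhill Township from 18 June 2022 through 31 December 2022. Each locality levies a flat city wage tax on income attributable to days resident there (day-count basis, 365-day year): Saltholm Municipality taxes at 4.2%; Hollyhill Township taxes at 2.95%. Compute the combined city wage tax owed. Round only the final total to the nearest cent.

$8672.34

Saltholm Municipality, 1 January – 17 June 2022: 168 days → $246000 × 4.2% × 168/365 = $4755.5507
Hollyhill Township, 18 June – 31 December 2022: 197 days → $246000 × 2.95% × 197/365 = $3916.7918
Total = $8672.3425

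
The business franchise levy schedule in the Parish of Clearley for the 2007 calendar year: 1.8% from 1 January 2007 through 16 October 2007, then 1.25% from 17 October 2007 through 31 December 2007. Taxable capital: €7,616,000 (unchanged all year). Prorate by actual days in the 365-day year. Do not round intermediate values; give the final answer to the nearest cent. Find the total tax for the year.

€128,366.12

1 January – 16 October 2007: 289 days at 1.8% → €7,616,000 × 1.8% × 289/365 = €108,543.6493
17 October – 31 December 2007: 76 days at 1.25% → €7,616,000 × 1.25% × 76/365 = €19,822.4658
Total = €128,366.1151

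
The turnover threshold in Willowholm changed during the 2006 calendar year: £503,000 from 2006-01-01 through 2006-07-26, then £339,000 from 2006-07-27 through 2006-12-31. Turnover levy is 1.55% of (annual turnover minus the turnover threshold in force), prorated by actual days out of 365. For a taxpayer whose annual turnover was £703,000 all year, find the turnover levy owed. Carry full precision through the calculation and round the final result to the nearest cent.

2006-01-01 to 2006-07-26: 207 days, exemption £503,000 → (£703,000 − £503,000) × 1.55% × 207/365 = £1,758.0822
2006-07-27 to 2006-12-31: 158 days, exemption £339,000 → (£703,000 − £339,000) × 1.55% × 158/365 = £2,442.2904
Total = £4,200.3726

£4,200.37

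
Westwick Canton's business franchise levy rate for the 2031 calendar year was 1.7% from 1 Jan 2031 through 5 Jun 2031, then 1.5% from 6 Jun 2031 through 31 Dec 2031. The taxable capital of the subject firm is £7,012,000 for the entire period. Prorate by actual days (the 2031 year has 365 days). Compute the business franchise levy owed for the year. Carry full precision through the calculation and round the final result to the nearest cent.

£111,173.82

1 Jan – 5 Jun 2031: 156 days at 1.7% → £7,012,000 × 1.7% × 156/365 = £50,947.4630
6 Jun – 31 Dec 2031: 209 days at 1.5% → £7,012,000 × 1.5% × 209/365 = £60,226.3562
Total = £111,173.8192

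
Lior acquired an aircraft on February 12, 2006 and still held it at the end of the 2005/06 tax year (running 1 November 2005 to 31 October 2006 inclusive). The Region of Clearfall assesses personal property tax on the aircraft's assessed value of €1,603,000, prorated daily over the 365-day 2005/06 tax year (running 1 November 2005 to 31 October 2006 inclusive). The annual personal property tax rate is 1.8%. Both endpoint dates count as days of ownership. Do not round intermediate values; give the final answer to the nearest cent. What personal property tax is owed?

€20,711.64

Days held (February 12 – October 31, 2006): 262 out of 365
Tax = €1,603,000 × 1.8% × 262/365 = €20,711.6384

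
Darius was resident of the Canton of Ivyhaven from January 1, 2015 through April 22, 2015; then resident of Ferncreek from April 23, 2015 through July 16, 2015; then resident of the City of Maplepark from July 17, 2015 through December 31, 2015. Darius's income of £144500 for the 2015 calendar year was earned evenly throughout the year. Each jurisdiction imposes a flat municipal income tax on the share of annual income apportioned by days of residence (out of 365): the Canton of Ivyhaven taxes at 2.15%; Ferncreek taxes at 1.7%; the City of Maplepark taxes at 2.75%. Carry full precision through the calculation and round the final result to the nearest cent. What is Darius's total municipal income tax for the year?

The Canton of Ivyhaven, January 1 – April 22, 2015: 112 days → £144500 × 2.15% × 112/365 = £953.3041
Ferncreek, April 23 – July 16, 2015: 85 days → £144500 × 1.7% × 85/365 = £572.0616
The City of Maplepark, July 17 – December 31, 2015: 168 days → £144500 × 2.75% × 168/365 = £1829.0137
Total = £3354.3795

£3354.38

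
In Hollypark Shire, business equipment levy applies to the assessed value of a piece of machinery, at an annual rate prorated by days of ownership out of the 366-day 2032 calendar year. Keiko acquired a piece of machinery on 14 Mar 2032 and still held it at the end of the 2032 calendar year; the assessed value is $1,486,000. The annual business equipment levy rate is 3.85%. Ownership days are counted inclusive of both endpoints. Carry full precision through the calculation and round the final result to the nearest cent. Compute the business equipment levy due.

$45,800.06

Days held (14 Mar – 31 Dec 2032): 293 out of 366
Tax = $1,486,000 × 3.85% × 293/366 = $45,800.0628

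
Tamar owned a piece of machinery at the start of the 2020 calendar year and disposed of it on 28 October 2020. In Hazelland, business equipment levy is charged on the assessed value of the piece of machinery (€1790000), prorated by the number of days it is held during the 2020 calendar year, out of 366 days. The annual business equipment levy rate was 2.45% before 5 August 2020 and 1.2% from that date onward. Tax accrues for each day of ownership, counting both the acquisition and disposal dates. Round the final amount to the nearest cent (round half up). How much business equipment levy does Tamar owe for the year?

€30989.99

1 January – 4 August 2020: 217 days at 2.45% → €1790000 × 2.45% × 217/366 = €26001.4617
5 August – 28 October 2020: 85 days at 1.2% → €1790000 × 1.2% × 85/366 = €4988.5246
Total = €30989.9863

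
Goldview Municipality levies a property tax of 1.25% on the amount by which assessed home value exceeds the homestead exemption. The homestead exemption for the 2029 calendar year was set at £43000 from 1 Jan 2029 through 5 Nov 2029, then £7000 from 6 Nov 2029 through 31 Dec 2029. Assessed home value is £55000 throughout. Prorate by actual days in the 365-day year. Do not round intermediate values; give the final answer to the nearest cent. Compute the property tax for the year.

1 Jan – 5 Nov 2029: 309 days, exemption £43000 → (£55000 − £43000) × 1.25% × 309/365 = £126.9863
6 Nov – 31 Dec 2029: 56 days, exemption £7000 → (£55000 − £7000) × 1.25% × 56/365 = £92.0548
Total = £219.0411

£219.04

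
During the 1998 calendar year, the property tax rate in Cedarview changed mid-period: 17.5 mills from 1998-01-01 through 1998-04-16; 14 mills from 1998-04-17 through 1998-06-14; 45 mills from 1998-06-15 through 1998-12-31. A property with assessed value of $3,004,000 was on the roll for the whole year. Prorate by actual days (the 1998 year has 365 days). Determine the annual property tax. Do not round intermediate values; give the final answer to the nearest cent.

1998-01-01 to 1998-04-16: 106 days at 17.5 mills → $3,004,000 × 1.75% × 106/365 = $15,266.9041
1998-04-17 to 1998-06-14: 59 days at 14 mills → $3,004,000 × 1.4% × 59/365 = $6,798.0932
1998-06-15 to 1998-12-31: 200 days at 45 mills → $3,004,000 × 4.5% × 200/365 = $74,071.2329
Total = $96,136.2301

$96,136.23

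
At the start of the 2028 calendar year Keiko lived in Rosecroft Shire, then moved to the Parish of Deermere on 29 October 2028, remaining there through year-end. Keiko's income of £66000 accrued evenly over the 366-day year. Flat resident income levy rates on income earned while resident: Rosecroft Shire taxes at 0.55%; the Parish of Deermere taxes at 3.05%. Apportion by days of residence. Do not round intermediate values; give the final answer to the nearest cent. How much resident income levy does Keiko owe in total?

£651.52

Rosecroft Shire, 1 January – 28 October 2028: 302 days → £66000 × 0.55% × 302/366 = £299.5246
The Parish of Deermere, 29 October – 31 December 2028: 64 days → £66000 × 3.05% × 64/366 = £352.0000
Total = £651.5246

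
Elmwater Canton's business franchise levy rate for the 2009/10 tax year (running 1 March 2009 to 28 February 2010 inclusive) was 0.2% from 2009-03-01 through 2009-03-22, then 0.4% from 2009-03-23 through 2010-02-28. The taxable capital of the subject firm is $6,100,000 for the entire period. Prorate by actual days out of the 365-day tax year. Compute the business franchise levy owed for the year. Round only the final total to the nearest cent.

$23,664.66

2009-03-01 to 2009-03-22: 22 days at 0.2% → $6,100,000 × 0.2% × 22/365 = $735.3425
2009-03-23 to 2010-02-28: 343 days at 0.4% → $6,100,000 × 0.4% × 343/365 = $22,929.3151
Total = $23,664.6575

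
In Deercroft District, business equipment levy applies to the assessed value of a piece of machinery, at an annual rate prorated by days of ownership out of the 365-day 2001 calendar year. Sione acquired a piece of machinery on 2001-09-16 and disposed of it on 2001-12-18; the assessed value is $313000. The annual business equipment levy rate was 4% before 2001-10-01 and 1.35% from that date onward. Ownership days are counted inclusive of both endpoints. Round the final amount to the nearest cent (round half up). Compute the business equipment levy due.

2001-09-16 to 2001-09-30: 15 days at 4% → $313000 × 4% × 15/365 = $514.5205
2001-10-01 to 2001-12-18: 79 days at 1.35% → $313000 × 1.35% × 79/365 = $914.5603
Total = $1429.0808

$1429.08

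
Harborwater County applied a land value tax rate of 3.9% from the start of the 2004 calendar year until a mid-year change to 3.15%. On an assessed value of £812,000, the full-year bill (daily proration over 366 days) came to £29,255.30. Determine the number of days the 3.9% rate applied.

221 days

Let d = days at the first rate; then 366 − d days at the second rate.
£812,000 × [3.9%·d + 3.15%·(366−d)] / 366 = £29,255.30
Solving gives d = 221, so the new rate took effect on 9 Aug 2004.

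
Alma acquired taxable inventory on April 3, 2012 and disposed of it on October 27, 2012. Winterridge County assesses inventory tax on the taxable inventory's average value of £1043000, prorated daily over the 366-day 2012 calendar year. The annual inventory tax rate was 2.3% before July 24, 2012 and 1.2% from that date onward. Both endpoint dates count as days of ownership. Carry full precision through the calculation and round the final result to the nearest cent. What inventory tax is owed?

£10623.78

April 3 – July 23, 2012: 112 days at 2.3% → £1043000 × 2.3% × 112/366 = £7340.8962
July 24 – October 27, 2012: 96 days at 1.2% → £1043000 × 1.2% × 96/366 = £3282.8852
Total = £10623.7814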